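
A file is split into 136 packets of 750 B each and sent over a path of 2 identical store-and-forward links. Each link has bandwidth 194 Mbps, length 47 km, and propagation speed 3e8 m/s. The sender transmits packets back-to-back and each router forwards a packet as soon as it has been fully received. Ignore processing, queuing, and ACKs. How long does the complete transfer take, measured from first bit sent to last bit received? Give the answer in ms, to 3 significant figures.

Per-hop transmission t_tx = L/R = 6000/194000000 = 0.0309278 ms.
Per-hop propagation t_prop = 47000/300000000 = 0.156667 ms.
Pipeline fill: first packet needs 2·t_tx to clear all hops; remaining 135 packets each add one t_tx.
Total = (2+136-1)·t_tx + 2·t_prop = 137·0.0309278 + 2·0.156667 = 4.55 ms.

4.55 ms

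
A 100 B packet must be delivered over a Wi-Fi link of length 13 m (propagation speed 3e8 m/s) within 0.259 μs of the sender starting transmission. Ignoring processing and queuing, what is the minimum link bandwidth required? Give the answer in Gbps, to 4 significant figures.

3.709 Gbps

L = 800 bits.
Propagation delay = 13 / 300000000 = 0.0433333 μs.
Transmission budget = 0.259 − 0.0433333 = 0.215667 μs.
R ≥ L / t_tx = 800 bits / 2.15667e-07 s = 3.709 Gbps.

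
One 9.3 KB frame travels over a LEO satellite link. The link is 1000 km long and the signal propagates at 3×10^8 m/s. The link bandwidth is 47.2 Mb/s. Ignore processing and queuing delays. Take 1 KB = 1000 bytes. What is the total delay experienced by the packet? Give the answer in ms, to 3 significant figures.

L = 74400 bits.
Transmission delay = L/R = 74400 / 47200000 = 1.57627 ms.
Propagation delay = d/s = 1000000 m / 300000000 m/s = 3.33333 ms.
Total = 4.91 ms.

4.91 ms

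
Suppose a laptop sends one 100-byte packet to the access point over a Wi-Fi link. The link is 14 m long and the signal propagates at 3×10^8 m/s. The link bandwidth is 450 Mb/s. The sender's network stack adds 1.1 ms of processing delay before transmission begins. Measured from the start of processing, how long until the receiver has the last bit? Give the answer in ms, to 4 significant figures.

1.102 ms

L = 100 × 8 = 800 bits.
Transmission delay = L/R = 800 / 450000000 = 0.00177778 ms.
Propagation delay = d/s = 14 m / 300000000 m/s = 4.66667e-05 ms.
Plus processing delay 1.1 ms = 1.1 ms.
Total = 1.102 ms.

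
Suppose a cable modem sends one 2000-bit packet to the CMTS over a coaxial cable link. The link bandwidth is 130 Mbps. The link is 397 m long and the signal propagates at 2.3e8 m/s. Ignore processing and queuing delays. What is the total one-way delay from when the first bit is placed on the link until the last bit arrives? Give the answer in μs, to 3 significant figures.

Transmission delay = L/R = 2000 / 130000000 = 15.3846 μs.
Propagation delay = d/s = 397 m / 2.3e+08 m/s = 1.72609 μs.
Total = 17.1 μs.

17.1 μs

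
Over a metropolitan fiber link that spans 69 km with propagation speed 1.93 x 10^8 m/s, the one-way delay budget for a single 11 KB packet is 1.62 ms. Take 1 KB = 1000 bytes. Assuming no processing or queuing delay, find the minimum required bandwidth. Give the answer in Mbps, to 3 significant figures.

69.7 Mbps

L = 88000 bits.
Propagation delay = 69000 / 193000000 = 0.357513 ms.
Transmission budget = 1.62 − 0.357513 = 1.26249 ms.
R ≥ L / t_tx = 88000 bits / 0.00126249 s = 69.7 Mbps.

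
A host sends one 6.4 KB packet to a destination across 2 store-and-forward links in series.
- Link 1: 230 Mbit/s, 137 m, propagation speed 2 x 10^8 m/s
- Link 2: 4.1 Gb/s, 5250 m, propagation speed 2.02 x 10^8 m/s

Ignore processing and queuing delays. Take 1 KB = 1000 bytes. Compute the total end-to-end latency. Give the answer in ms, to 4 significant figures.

0.2618 ms

L = 51200 bits.
Transmission delays (L/R per hop): 0.222609, 0.0124878 ms; sum = 0.235097 ms.
Propagation delays (d/s per hop): 0.000685, 0.0259901 ms; sum = 0.0266751 ms.
End-to-end = 0.2618 ms.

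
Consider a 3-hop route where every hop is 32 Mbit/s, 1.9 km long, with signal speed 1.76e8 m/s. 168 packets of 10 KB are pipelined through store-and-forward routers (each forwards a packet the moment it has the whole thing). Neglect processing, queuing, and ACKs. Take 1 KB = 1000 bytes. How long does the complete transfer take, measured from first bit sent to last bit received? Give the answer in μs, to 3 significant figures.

425000 μs

Per-hop transmission t_tx = L/R = 80000/32000000 = 2500 μs.
Per-hop propagation t_prop = 1900/176000000 = 10.7955 μs.
Pipeline fill: first packet needs 3·t_tx to clear all hops; remaining 167 packets each add one t_tx.
Total = (3+168-1)·t_tx + 3·t_prop = 170·2500 + 3·10.7955 = 425000 μs.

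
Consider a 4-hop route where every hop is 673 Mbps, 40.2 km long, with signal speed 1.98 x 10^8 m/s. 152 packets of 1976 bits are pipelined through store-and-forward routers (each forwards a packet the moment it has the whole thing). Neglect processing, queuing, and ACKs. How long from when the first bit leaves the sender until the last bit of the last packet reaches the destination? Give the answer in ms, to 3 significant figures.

Per-hop transmission t_tx = L/R = 1976/673000000 = 0.00293611 ms.
Per-hop propagation t_prop = 40200/198000000 = 0.20303 ms.
Pipeline fill: first packet needs 4·t_tx to clear all hops; remaining 151 packets each add one t_tx.
Total = (4+152-1)·t_tx + 4·t_prop = 155·0.00293611 + 4·0.20303 = 1.27 ms.

1.27 ms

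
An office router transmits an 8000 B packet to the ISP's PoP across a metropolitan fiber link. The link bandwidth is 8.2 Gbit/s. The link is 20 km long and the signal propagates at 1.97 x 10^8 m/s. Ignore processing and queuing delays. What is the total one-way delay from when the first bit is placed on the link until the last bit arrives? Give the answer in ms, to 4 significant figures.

L = 8000 × 8 = 64000 bits.
Transmission delay = L/R = 64000 / 8.2e+09 = 0.00780488 ms.
Propagation delay = d/s = 20000 m / 197000000 m/s = 0.101523 ms.
Total = 0.1093 ms.

0.1093 ms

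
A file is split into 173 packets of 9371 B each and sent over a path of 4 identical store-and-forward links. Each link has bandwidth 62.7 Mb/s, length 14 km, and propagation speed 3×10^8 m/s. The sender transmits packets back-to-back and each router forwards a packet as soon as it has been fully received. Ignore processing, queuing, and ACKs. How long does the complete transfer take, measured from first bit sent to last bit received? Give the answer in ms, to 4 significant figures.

Per-hop transmission t_tx = L/R = 74968/62700000 = 1.19566 ms.
Per-hop propagation t_prop = 14000/300000000 = 0.0466667 ms.
Pipeline fill: first packet needs 4·t_tx to clear all hops; remaining 172 packets each add one t_tx.
Total = (4+173-1)·t_tx + 4·t_prop = 176·1.19566 + 4·0.0466667 = 210.6 ms.

210.6 ms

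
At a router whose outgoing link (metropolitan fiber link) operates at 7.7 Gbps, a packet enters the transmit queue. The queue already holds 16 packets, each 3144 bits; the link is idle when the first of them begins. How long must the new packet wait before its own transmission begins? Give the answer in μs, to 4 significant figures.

6.533 μs

Each queued packet: L/R = 3144/7700000000 = 0.408312 μs.
16 queued → 6.53299 μs.
Queuing delay = 6.533 μs.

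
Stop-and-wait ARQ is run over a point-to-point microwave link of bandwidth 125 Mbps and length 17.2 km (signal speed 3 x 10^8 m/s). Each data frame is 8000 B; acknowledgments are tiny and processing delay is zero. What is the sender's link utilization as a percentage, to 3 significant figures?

81.7 %

t_tx = L/R = 64000/125000000 = 0.000512 s.
t_prop = 17200/300000000 = 5.73333e-05 s; RTT = 0.000114667 s.
Cycle = t_tx + RTT = 0.000626667 s.
Utilization = t_tx / cycle = 0.000512/0.000626667 = 81.7 %.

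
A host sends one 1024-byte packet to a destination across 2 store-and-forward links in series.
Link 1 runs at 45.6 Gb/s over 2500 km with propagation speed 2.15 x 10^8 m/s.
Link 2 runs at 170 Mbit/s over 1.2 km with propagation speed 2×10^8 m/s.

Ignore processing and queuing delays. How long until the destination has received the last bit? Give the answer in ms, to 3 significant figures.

L = 1024 × 8 = 8192 bits.
Transmission delays (L/R per hop): 0.000179649, 0.0481882 ms; sum = 0.0483679 ms.
Propagation delays (d/s per hop): 11.6279, 0.006 ms; sum = 11.6339 ms.
End-to-end = 11.7 ms.

11.7 ms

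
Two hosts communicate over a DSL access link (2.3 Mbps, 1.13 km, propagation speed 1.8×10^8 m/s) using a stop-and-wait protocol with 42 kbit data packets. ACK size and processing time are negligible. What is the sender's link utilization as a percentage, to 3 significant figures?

t_tx = L/R = 42000/2300000 = 0.0182609 s.
t_prop = 1130/180000000 = 6.27778e-06 s; RTT = 1.25556e-05 s.
Cycle = t_tx + RTT = 0.0182734 s.
Utilization = t_tx / cycle = 0.0182609/0.0182734 = 99.9 %.

99.9 %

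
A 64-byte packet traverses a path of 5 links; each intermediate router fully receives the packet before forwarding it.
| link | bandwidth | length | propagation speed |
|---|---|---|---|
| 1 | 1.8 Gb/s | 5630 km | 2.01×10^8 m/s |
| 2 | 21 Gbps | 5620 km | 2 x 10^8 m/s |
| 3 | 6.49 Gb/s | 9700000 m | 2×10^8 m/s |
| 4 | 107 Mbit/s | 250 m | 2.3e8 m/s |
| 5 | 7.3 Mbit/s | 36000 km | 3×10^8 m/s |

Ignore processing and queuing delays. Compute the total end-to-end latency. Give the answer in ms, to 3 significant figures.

L = 64 × 8 = 512 bits.
Transmission delays (L/R per hop): 0.000284444, 2.4381e-05, 7.88906e-05, 0.00478505, 0.070137 ms; sum = 0.0753097 ms.
Propagation delays (d/s per hop): 28.01, 28.1, 48.5, 0.00108696, 120 ms; sum = 224.611 ms.
End-to-end = 225 ms.

225 ms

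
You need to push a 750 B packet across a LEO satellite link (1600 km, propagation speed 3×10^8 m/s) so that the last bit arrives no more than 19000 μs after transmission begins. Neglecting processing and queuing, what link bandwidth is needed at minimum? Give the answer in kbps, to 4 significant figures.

439.0 kbps

L = 6000 bits.
Propagation delay = 1600000 / 300000000 = 5333.33 μs.
Transmission budget = 19000 − 5333.33 = 13666.7 μs.
R ≥ L / t_tx = 6000 bits / 0.0136667 s = 439.0 kbps.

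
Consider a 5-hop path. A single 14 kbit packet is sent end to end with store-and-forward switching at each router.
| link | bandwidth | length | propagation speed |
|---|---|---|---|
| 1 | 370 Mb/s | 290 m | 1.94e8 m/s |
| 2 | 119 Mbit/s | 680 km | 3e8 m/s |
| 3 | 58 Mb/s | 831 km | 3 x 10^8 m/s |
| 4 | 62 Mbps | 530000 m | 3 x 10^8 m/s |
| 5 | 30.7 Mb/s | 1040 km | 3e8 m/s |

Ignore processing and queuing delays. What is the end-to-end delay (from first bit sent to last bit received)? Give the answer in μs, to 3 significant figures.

11400 μs

L = 14000 bits.
Transmission delays (L/R per hop): 37.8378, 117.647, 241.379, 225.806, 456.026 μs; sum = 1078.7 μs.
Propagation delays (d/s per hop): 1.49485, 2266.67, 2770, 1766.67, 3466.67 μs; sum = 10271.5 μs.
End-to-end = 11400 μs.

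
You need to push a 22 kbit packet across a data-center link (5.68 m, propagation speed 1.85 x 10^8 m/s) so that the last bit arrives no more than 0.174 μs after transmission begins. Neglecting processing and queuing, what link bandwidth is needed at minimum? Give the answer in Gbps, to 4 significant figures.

153.5 Gbps

Propagation delay = 5.68 / 185000000 = 0.0307027 μs.
Transmission budget = 0.174 − 0.0307027 = 0.143297 μs.
R ≥ L / t_tx = 22000 bits / 1.43297e-07 s = 153.5 Gbps.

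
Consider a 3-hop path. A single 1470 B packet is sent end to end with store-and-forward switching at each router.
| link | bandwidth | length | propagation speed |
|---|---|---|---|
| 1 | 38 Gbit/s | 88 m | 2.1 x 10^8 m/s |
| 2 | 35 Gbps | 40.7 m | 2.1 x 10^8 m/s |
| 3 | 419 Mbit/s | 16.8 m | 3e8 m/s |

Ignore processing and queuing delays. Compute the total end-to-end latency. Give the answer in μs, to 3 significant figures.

29.4 μs

L = 1470 × 8 = 11760 bits.
Transmission delays (L/R per hop): 0.309474, 0.336, 28.0668 μs; sum = 28.7123 μs.
Propagation delays (d/s per hop): 0.419048, 0.19381, 0.056 μs; sum = 0.668857 μs.
End-to-end = 29.4 μs.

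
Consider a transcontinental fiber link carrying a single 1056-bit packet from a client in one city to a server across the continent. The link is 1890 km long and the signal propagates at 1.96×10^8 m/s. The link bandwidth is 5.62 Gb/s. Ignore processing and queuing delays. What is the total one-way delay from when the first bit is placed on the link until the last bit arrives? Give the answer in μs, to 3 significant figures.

9640 μs

Transmission delay = L/R = 1056 / 5620000000 = 0.1879 μs.
Propagation delay = d/s = 1890000 m / 196000000 m/s = 9642.86 μs.
Total = 9640 μs.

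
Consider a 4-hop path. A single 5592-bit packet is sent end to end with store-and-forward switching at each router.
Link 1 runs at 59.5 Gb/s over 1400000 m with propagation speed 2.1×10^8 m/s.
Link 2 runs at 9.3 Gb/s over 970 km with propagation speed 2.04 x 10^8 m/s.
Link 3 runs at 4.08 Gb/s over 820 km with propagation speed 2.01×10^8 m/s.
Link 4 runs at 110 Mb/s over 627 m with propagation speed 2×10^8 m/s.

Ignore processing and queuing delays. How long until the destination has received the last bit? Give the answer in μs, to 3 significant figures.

Transmission delays (L/R per hop): 0.0939832, 0.60129, 1.37059, 50.8364 μs; sum = 52.9022 μs.
Propagation delays (d/s per hop): 6666.67, 4754.9, 4079.6, 3.135 μs; sum = 15504.3 μs.
End-to-end = 15600 μs.

15600 μs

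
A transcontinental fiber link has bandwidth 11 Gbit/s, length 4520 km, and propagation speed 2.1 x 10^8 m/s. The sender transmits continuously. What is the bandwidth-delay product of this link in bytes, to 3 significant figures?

29600000 bytes

Propagation delay = 4520000 / 210000000 = 0.0215238 s.
BDP = R × t_prop = 11000000000 × 0.0215238 = 236762000 bits.
In bytes: 236762000/8 = 29600000 bytes.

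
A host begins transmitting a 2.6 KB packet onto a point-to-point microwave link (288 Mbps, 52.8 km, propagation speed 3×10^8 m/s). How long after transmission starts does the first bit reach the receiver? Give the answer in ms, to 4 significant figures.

0.1760 ms

First bit experiences only propagation delay: d/s = 52800/300000000 = 0.1760 ms.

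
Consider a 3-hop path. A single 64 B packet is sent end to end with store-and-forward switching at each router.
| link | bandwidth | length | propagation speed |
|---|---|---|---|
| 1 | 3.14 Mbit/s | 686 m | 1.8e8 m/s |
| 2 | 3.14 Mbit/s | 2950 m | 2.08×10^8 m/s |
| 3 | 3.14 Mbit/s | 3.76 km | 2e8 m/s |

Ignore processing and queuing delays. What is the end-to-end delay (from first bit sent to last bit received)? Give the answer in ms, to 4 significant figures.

0.5260 ms

L = 64 × 8 = 512 bits.
Transmission delay per hop = L/R = 512/3140000 = 0.163057 ms; 3 hops → 0.489172 ms.
Propagation delays (d/s per hop): 0.00381111, 0.0141827, 0.0188 ms; sum = 0.0367938 ms.
End-to-end = 0.5260 ms.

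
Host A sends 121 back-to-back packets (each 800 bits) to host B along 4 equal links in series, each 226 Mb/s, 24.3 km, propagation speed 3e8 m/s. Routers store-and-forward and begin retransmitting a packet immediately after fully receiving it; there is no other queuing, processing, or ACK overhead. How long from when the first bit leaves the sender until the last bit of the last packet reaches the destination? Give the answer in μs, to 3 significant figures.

763 μs

Per-hop transmission t_tx = L/R = 800/226000000 = 3.53982 μs.
Per-hop propagation t_prop = 24300/300000000 = 81 μs.
Pipeline fill: first packet needs 4·t_tx to clear all hops; remaining 120 packets each add one t_tx.
Total = (4+121-1)·t_tx + 4·t_prop = 124·3.53982 + 4·81 = 763 μs.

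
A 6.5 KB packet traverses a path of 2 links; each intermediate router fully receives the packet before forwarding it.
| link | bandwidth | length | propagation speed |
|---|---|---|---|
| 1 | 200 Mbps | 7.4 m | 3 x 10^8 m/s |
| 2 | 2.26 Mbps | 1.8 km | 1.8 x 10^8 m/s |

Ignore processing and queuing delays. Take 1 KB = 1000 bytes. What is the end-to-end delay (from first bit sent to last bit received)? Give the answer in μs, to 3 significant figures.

23300 μs

L = 52000 bits.
Transmission delays (L/R per hop): 260, 23008.8 μs; sum = 23268.8 μs.
Propagation delays (d/s per hop): 0.0246667, 10 μs; sum = 10.0247 μs.
End-to-end = 23300 μs.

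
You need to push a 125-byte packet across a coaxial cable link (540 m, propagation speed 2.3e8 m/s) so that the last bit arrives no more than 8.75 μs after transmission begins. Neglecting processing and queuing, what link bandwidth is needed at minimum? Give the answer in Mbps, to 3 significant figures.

L = 1000 bits.
Propagation delay = 540 / 2.3e+08 = 2.34783 μs.
Transmission budget = 8.75 − 2.34783 = 6.40217 μs.
R ≥ L / t_tx = 1000 bits / 6.40217e-06 s = 156 Mbps.

156 Mbps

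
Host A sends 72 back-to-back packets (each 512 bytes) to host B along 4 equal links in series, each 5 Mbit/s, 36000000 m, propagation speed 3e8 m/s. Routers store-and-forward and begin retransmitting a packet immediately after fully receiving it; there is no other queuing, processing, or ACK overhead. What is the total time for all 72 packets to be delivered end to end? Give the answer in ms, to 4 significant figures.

Per-hop transmission t_tx = L/R = 4096/5000000 = 0.8192 ms.
Per-hop propagation t_prop = 36000000/300000000 = 120 ms.
Pipeline fill: first packet needs 4·t_tx to clear all hops; remaining 71 packets each add one t_tx.
Total = (4+72-1)·t_tx + 4·t_prop = 75·0.8192 + 4·120 = 541.4 ms.

541.4 ms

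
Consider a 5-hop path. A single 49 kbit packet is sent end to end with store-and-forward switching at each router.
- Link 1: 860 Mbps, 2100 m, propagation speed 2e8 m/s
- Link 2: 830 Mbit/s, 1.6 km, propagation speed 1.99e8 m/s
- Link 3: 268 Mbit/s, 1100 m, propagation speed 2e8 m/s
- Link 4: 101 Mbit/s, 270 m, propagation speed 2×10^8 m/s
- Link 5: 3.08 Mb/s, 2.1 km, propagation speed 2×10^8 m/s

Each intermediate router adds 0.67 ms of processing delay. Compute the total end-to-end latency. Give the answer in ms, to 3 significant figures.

L = 49000 bits.
Transmission delays (L/R per hop): 0.0569767, 0.0590361, 0.182836, 0.485149, 15.9091 ms; sum = 16.6931 ms.
Propagation delays (d/s per hop): 0.0105, 0.0080402, 0.0055, 0.00135, 0.0105 ms; sum = 0.0358902 ms.
Processing at 4 router(s): 4 × 0.67 ms = 2.68 ms.
End-to-end = 19.4 ms.

19.4 ms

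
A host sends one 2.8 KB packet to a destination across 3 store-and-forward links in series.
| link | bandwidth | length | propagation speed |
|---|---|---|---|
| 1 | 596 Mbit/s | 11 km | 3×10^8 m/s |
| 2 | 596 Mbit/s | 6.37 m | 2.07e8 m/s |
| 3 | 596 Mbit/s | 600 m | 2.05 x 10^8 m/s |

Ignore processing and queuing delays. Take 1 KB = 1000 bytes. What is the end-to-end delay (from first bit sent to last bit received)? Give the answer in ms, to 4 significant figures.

0.1524 ms

L = 22400 bits.
Transmission delay per hop = L/R = 22400/596000000 = 0.0375839 ms; 3 hops → 0.112752 ms.
Propagation delays (d/s per hop): 0.0366667, 3.07729e-05, 0.00292683 ms; sum = 0.0396243 ms.
End-to-end = 0.1524 ms.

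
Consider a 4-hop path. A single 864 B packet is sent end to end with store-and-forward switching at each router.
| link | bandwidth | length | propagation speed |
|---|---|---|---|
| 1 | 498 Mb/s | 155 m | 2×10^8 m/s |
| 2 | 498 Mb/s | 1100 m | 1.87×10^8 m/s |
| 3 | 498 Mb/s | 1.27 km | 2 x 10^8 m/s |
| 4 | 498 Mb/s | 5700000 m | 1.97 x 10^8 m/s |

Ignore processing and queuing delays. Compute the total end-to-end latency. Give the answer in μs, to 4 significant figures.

29000 μs

L = 864 × 8 = 6912 bits.
Transmission delay per hop = L/R = 6912/498000000 = 13.8795 μs; 4 hops → 55.5181 μs.
Propagation delays (d/s per hop): 0.775, 5.88235, 6.35, 28934 μs; sum = 28947 μs.
End-to-end = 29000 μs.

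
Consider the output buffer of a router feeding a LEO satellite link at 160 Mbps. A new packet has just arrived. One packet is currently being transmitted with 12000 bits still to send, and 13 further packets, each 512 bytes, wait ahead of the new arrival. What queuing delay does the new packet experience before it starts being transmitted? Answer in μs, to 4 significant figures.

407.8 μs

Each queued packet: L/R = 4096/160000000 = 25.6 μs.
13 queued → 332.8 μs.
Plus remaining 12000 bits of current packet: 75 μs.
Queuing delay = 407.8 μs.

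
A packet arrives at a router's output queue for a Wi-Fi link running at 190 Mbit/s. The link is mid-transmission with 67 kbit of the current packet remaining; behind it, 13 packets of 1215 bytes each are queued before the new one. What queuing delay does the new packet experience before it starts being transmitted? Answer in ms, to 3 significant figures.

Each queued packet: L/R = 9720/190000000 = 0.0511579 ms.
13 queued → 0.665053 ms.
Plus remaining 67000 bits of current packet: 0.352632 ms.
Queuing delay = 1.02 ms.

1.02 ms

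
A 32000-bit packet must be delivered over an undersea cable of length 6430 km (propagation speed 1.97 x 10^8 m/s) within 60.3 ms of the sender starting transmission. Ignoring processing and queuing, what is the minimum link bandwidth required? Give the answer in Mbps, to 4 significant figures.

1.157 Mbps

Propagation delay = 6430000 / 197000000 = 32.6396 ms.
Transmission budget = 60.3 − 32.6396 = 27.6604 ms.
R ≥ L / t_tx = 32000 bits / 0.0276604 s = 1.157 Mbps.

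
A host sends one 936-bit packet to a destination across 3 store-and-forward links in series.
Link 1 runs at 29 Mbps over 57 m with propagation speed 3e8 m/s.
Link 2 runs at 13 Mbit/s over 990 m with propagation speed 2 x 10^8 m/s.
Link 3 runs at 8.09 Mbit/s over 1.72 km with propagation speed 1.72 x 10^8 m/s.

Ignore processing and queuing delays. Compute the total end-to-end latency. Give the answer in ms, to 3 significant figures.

0.235 ms

Transmission delays (L/R per hop): 0.0322759, 0.072, 0.115698 ms; sum = 0.219974 ms.
Propagation delays (d/s per hop): 0.00019, 0.00495, 0.01 ms; sum = 0.01514 ms.
End-to-end = 0.235 ms.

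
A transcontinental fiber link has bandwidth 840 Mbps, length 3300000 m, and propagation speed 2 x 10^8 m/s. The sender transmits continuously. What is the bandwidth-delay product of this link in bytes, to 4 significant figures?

Propagation delay = 3300000 / 200000000 = 0.0165 s.
BDP = R × t_prop = 840000000 × 0.0165 = 13860000 bits.
In bytes: 13860000/8 = 1733000 bytes.

1733000 bytes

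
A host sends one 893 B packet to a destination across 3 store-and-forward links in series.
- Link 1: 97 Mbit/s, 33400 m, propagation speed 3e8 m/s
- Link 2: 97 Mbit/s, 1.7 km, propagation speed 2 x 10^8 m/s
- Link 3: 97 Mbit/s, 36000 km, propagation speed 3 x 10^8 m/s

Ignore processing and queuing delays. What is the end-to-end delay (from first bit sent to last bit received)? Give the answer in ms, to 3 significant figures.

L = 893 × 8 = 7144 bits.
Transmission delay per hop = L/R = 7144/97000000 = 0.0736495 ms; 3 hops → 0.220948 ms.
Propagation delays (d/s per hop): 0.111333, 0.0085, 120 ms; sum = 120.12 ms.
End-to-end = 120 ms.

120 ms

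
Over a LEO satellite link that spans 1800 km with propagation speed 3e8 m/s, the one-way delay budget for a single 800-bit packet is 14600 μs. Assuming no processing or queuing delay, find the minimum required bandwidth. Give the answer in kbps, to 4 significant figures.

Propagation delay = 1800000 / 300000000 = 6000 μs.
Transmission budget = 14600 − 6000 = 8600 μs.
R ≥ L / t_tx = 800 bits / 0.0086 s = 93.02 kbps.

93.02 kbps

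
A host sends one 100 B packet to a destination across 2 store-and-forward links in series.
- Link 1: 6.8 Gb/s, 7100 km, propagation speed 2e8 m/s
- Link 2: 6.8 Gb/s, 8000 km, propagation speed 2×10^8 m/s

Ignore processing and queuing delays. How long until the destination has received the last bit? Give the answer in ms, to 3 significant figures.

L = 100 × 8 = 800 bits.
Transmission delay per hop = L/R = 800/6800000000 = 0.000117647 ms; 2 hops → 0.000235294 ms.
Propagation delays (d/s per hop): 35.5, 40 ms; sum = 75.5 ms.
End-to-end = 75.5 ms.

75.5 ms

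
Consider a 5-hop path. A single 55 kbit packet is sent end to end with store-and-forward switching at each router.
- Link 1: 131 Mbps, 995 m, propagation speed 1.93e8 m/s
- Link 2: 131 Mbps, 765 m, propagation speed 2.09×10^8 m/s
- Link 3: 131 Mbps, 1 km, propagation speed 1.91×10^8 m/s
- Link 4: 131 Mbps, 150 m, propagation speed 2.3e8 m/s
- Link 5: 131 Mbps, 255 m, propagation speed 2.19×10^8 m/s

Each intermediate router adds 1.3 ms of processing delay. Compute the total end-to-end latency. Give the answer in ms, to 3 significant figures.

7.32 ms

L = 55000 bits.
Transmission delay per hop = L/R = 55000/131000000 = 0.419847 ms; 5 hops → 2.09924 ms.
Propagation delays (d/s per hop): 0.00515544, 0.00366029, 0.0052356, 0.000652174, 0.00116438 ms; sum = 0.0158679 ms.
Processing at 4 router(s): 4 × 1.3 ms = 5.2 ms.
End-to-end = 7.32 ms.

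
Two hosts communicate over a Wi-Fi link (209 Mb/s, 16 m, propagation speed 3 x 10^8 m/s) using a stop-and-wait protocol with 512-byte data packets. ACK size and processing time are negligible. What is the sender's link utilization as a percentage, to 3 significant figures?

99.5 %

t_tx = L/R = 4096/209000000 = 1.95981e-05 s.
t_prop = 16/300000000 = 5.33333e-08 s; RTT = 1.06667e-07 s.
Cycle = t_tx + RTT = 1.97048e-05 s.
Utilization = t_tx / cycle = 1.95981e-05/1.97048e-05 = 99.5 %.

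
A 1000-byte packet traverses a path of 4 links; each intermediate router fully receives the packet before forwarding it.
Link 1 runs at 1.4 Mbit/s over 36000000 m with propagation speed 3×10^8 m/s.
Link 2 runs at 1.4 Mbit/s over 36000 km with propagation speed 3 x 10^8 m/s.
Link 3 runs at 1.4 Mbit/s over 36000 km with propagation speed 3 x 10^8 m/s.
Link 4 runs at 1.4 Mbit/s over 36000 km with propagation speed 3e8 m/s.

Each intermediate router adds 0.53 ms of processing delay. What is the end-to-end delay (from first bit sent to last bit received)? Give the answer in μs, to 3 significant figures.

504000 μs

L = 1000 × 8 = 8000 bits.
Transmission delay per hop = L/R = 8000/1400000 = 5714.29 μs; 4 hops → 22857.1 μs.
Propagation delays (d/s per hop): 120000, 120000, 120000, 120000 μs; sum = 480000 μs.
Processing at 3 router(s): 3 × 0.53 ms = 1590 μs.
End-to-end = 504000 μs.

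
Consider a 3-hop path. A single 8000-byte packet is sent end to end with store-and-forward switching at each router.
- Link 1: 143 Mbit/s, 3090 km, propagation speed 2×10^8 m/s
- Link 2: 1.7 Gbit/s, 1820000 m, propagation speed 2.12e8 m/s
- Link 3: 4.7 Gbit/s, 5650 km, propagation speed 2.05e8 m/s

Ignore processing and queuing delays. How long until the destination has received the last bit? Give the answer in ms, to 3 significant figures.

L = 8000 × 8 = 64000 bits.
Transmission delays (L/R per hop): 0.447552, 0.0376471, 0.013617 ms; sum = 0.498817 ms.
Propagation delays (d/s per hop): 15.45, 8.58491, 27.561 ms; sum = 51.5959 ms.
End-to-end = 52.1 ms.

52.1 ms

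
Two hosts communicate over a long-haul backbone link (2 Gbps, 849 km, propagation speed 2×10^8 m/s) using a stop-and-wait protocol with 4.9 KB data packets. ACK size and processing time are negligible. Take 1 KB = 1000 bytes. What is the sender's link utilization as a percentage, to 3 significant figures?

0.230 %

t_tx = L/R = 39200/2000000000 = 1.96e-05 s.
t_prop = 849000/200000000 = 0.004245 s; RTT = 0.00849 s.
Cycle = t_tx + RTT = 0.0085096 s.
Utilization = t_tx / cycle = 1.96e-05/0.0085096 = 0.230 %.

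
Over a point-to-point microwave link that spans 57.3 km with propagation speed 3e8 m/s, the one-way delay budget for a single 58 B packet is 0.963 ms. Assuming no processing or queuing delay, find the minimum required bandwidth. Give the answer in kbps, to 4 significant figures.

601.0 kbps

L = 464 bits.
Propagation delay = 57300 / 300000000 = 0.191 ms.
Transmission budget = 0.963 − 0.191 = 0.772 ms.
R ≥ L / t_tx = 464 bits / 0.000772 s = 601.0 kbps.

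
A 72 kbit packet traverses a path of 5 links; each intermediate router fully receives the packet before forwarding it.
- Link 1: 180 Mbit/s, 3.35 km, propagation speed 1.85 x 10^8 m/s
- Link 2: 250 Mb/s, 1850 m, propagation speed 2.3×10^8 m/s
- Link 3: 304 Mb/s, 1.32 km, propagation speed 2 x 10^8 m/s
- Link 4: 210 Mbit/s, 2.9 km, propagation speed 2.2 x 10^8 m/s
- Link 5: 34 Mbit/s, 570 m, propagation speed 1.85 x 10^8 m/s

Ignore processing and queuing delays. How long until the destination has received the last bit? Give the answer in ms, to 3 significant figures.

3.43 ms

L = 72000 bits.
Transmission delays (L/R per hop): 0.4, 0.288, 0.236842, 0.342857, 2.11765 ms; sum = 3.38535 ms.
Propagation delays (d/s per hop): 0.0181081, 0.00804348, 0.0066, 0.0131818, 0.00308108 ms; sum = 0.0490145 ms.
End-to-end = 3.43 ms.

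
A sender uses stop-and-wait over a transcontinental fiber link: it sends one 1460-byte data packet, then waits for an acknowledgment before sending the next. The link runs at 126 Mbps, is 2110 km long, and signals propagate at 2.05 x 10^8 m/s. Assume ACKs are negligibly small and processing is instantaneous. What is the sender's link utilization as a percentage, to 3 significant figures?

t_tx = L/R = 11680/126000000 = 9.26984e-05 s.
t_prop = 2110000/2.05e+08 = 0.0102927 s; RTT = 0.0205854 s.
Cycle = t_tx + RTT = 0.0206781 s.
Utilization = t_tx / cycle = 9.26984e-05/0.0206781 = 0.448 %.

0.448 %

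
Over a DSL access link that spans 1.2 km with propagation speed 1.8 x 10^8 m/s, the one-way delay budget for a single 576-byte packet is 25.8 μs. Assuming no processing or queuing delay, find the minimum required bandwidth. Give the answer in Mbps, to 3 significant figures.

L = 4608 bits.
Propagation delay = 1200 / 180000000 = 6.66667 μs.
Transmission budget = 25.8 − 6.66667 = 19.1333 μs.
R ≥ L / t_tx = 4608 bits / 1.91333e-05 s = 241 Mbps.

241 Mbps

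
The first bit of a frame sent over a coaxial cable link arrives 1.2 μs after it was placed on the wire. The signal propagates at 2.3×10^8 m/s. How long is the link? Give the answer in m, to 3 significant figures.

276 m

d = s × t_prop = 2.3e+08 × 1.2e-06 = 276 m.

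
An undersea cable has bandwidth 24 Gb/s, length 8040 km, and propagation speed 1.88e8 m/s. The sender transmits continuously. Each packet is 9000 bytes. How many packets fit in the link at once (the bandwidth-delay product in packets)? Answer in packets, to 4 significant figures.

Propagation delay = 8040000 / 188000000 = 0.042766 s.
BDP = R × t_prop = 24000000000 × 0.042766 = 1026380000 bits.
In packets of 72000 bits: 14260 packets.

14260 packets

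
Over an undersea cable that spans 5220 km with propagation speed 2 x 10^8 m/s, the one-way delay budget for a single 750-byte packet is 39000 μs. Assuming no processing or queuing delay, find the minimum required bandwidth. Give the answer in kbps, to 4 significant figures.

L = 6000 bits.
Propagation delay = 5220000 / 200000000 = 26100 μs.
Transmission budget = 39000 − 26100 = 12900 μs.
R ≥ L / t_tx = 6000 bits / 0.0129 s = 465.1 kbps.

465.1 kbps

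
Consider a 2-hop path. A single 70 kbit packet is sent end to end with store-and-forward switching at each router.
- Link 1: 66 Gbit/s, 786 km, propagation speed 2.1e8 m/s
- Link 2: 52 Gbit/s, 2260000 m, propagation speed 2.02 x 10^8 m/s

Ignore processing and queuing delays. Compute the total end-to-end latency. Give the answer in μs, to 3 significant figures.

14900 μs

L = 70000 bits.
Transmission delays (L/R per hop): 1.06061, 1.34615 μs; sum = 2.40676 μs.
Propagation delays (d/s per hop): 3742.86, 11188.1 μs; sum = 14931 μs.
End-to-end = 14900 μs.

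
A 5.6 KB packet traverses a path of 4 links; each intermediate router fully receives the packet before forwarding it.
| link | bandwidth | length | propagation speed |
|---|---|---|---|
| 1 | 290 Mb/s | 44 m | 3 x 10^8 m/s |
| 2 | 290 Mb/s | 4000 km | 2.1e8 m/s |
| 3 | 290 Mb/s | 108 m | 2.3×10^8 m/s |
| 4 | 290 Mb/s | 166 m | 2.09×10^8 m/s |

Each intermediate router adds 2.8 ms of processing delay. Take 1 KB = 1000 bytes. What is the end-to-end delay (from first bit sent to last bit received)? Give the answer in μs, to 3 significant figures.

L = 44800 bits.
Transmission delay per hop = L/R = 44800/290000000 = 154.483 μs; 4 hops → 617.931 μs.
Propagation delays (d/s per hop): 0.146667, 19047.6, 0.469565, 0.794258 μs; sum = 19049 μs.
Processing at 3 router(s): 3 × 2.8 ms = 8400 μs.
End-to-end = 28100 μs.

28100 μs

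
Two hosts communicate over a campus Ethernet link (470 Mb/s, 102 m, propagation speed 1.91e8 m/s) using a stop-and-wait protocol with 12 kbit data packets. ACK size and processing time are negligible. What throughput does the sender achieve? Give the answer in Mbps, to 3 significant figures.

t_tx = L/R = 12000/470000000 = 2.55319e-05 s.
t_prop = 102/191000000 = 5.34031e-07 s; RTT = 1.06806e-06 s.
Cycle = t_tx + RTT = 2.66e-05 s.
Throughput = L / cycle = 12000 / 2.66e-05 = 451 Mbps.

451 Mbps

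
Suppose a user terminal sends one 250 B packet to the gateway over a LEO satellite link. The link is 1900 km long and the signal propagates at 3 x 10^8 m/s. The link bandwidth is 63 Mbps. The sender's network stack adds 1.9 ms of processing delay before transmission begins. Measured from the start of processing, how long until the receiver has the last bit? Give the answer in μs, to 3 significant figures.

L = 250 × 8 = 2000 bits.
Transmission delay = L/R = 2000 / 63000000 = 31.746 μs.
Propagation delay = d/s = 1900000 m / 300000000 m/s = 6333.33 μs.
Plus processing delay 1.9 ms = 1900 μs.
Total = 8270 μs.

8270 μs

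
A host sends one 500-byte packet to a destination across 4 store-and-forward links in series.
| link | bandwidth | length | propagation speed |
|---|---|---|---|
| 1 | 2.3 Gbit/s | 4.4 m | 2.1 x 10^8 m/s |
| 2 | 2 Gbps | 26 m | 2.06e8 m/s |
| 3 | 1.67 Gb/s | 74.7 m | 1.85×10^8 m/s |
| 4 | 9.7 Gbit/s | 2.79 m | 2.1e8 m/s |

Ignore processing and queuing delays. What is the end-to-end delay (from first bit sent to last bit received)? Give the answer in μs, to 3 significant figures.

L = 500 × 8 = 4000 bits.
Transmission delays (L/R per hop): 1.73913, 2, 2.39521, 0.412371 μs; sum = 6.54671 μs.
Propagation delays (d/s per hop): 0.0209524, 0.126214, 0.403784, 0.0132857 μs; sum = 0.564235 μs.
End-to-end = 7.11 μs.

7.11 μs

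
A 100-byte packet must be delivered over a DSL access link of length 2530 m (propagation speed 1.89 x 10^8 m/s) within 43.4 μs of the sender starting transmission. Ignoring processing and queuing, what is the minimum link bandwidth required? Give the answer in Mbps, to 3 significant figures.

26.7 Mbps

L = 800 bits.
Propagation delay = 2530 / 189000000 = 13.3862 μs.
Transmission budget = 43.4 − 13.3862 = 30.0138 μs.
R ≥ L / t_tx = 800 bits / 3.00138e-05 s = 26.7 Mbps.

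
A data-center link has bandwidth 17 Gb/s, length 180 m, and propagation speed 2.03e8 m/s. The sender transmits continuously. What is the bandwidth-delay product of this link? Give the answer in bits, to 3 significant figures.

Propagation delay = 180 / 2.03e+08 = 8.867e-07 s.
BDP = R × t_prop = 17000000000 × 8.867e-07 = 15073.9 bits.

15100 bits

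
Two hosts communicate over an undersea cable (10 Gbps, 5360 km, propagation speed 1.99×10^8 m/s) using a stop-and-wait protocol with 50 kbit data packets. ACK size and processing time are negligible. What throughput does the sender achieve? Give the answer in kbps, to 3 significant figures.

928 kbps

t_tx = L/R = 50000/10000000000 = 5e-06 s.
t_prop = 5360000/199000000 = 0.0269347 s; RTT = 0.0538693 s.
Cycle = t_tx + RTT = 0.0538743 s.
Throughput = L / cycle = 50000 / 0.0538743 = 928 kbps.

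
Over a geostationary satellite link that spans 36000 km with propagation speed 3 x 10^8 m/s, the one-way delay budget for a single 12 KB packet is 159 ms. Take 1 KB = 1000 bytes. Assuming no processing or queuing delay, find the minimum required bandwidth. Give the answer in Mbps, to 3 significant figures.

2.46 Mbps

L = 96000 bits.
Propagation delay = 36000000 / 300000000 = 120 ms.
Transmission budget = 159 − 120 = 39 ms.
R ≥ L / t_tx = 96000 bits / 0.039 s = 2.46 Mbps.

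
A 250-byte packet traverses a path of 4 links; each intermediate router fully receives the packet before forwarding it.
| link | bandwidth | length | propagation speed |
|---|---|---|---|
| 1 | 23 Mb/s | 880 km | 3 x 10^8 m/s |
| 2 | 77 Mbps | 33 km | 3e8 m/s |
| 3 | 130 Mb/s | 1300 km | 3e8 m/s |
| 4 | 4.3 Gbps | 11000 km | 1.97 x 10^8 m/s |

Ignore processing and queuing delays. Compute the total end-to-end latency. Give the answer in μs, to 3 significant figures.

63300 μs

L = 250 × 8 = 2000 bits.
Transmission delays (L/R per hop): 86.9565, 25.974, 15.3846, 0.465116 μs; sum = 128.78 μs.
Propagation delays (d/s per hop): 2933.33, 110, 4333.33, 55837.6 μs; sum = 63214.2 μs.
End-to-end = 63300 μs.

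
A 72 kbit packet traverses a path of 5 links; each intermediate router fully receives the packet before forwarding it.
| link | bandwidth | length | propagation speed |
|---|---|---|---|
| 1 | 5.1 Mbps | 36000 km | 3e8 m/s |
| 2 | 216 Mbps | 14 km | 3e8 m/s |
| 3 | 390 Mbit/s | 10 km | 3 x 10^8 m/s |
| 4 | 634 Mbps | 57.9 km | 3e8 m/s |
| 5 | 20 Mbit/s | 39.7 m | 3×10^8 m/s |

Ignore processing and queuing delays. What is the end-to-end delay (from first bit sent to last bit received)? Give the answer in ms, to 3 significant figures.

139 ms

L = 72000 bits.
Transmission delays (L/R per hop): 14.1176, 0.333333, 0.184615, 0.113565, 3.6 ms; sum = 18.3492 ms.
Propagation delays (d/s per hop): 120, 0.0466667, 0.0333333, 0.193, 0.000132333 ms; sum = 120.273 ms.
End-to-end = 139 ms.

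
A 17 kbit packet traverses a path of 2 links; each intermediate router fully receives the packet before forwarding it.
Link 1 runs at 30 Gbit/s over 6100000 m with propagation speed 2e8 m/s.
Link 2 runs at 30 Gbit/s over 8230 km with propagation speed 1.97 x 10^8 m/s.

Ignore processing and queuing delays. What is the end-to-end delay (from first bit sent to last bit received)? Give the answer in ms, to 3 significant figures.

L = 17000 bits.
Transmission delay per hop = L/R = 17000/30000000000 = 0.000566667 ms; 2 hops → 0.00113333 ms.
Propagation delays (d/s per hop): 30.5, 41.7766 ms; sum = 72.2766 ms.
End-to-end = 72.3 ms.

72.3 ms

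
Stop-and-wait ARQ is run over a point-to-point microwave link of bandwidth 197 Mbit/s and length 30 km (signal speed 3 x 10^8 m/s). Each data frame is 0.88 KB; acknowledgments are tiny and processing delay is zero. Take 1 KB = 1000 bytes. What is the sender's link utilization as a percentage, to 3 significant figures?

15.2 %

t_tx = L/R = 7040/197000000 = 3.5736e-05 s.
t_prop = 30000/300000000 = 0.0001 s; RTT = 0.0002 s.
Cycle = t_tx + RTT = 0.000235736 s.
Utilization = t_tx / cycle = 3.5736e-05/0.000235736 = 15.2 %.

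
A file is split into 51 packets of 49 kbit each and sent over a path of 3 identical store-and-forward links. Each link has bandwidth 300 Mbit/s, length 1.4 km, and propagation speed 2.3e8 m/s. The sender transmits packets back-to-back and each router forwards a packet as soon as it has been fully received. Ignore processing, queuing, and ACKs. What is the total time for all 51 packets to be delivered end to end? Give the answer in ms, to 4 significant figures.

8.675 ms

Per-hop transmission t_tx = L/R = 49000/300000000 = 0.163333 ms.
Per-hop propagation t_prop = 1400/2.3e+08 = 0.00608696 ms.
Pipeline fill: first packet needs 3·t_tx to clear all hops; remaining 50 packets each add one t_tx.
Total = (3+51-1)·t_tx + 3·t_prop = 53·0.163333 + 3·0.00608696 = 8.675 ms.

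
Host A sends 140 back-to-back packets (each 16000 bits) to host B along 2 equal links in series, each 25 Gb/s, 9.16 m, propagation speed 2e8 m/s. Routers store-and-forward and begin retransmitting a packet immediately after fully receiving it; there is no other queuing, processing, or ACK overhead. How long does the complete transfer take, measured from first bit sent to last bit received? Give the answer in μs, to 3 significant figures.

Per-hop transmission t_tx = L/R = 16000/25000000000 = 0.64 μs.
Per-hop propagation t_prop = 9.16/200000000 = 0.0458 μs.
Pipeline fill: first packet needs 2·t_tx to clear all hops; remaining 139 packets each add one t_tx.
Total = (2+140-1)·t_tx + 2·t_prop = 141·0.64 + 2·0.0458 = 90.3 μs.

90.3 μs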